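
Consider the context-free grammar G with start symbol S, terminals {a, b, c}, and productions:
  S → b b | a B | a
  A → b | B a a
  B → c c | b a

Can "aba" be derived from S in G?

yes

S ⇒ aB ⇒ aba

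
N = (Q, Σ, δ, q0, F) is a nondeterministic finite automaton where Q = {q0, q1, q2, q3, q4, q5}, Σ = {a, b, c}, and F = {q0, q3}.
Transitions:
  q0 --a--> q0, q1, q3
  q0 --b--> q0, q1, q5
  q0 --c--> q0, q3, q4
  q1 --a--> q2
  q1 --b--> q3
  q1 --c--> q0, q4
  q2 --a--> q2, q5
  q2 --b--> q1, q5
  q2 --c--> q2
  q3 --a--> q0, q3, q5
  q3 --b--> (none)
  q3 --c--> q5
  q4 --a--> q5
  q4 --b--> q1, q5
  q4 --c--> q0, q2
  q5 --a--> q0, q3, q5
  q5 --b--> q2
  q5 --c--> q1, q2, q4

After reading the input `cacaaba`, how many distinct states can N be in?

5

Start: {q0}
read c: {q0, q3, q4}
read a: {q0, q1, q3, q5}
read c: {q0, q1, q2, q3, q4, q5}
read a: {q0, q1, q2, q3, q5}
read a: {q0, q1, q2, q3, q5}
read b: {q0, q1, q2, q3, q5}
read a: {q0, q1, q2, q3, q5}
Final reachable set {q0, q1, q2, q3, q5} has 5 states.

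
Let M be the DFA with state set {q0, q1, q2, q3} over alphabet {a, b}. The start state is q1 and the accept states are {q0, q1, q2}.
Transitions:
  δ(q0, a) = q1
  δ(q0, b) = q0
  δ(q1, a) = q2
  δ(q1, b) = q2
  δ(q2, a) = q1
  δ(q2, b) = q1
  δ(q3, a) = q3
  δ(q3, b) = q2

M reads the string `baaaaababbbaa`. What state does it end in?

q2

q1 --b--> q2
q2 --a--> q1
q1 --a--> q2
q2 --a--> q1
q1 --a--> q2
q2 --a--> q1
q1 --b--> q2
q2 --a--> q1
q1 --b--> q2
q2 --b--> q1
q1 --b--> q2
q2 --a--> q1
q1 --a--> q2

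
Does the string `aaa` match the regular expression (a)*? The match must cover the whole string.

yes

Split into 3 pieces a · a · a; each matches a.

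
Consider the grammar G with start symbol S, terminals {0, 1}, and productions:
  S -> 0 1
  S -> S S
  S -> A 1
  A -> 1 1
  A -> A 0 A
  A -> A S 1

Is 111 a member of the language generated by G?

yes

S ⇒ A1 ⇒ 111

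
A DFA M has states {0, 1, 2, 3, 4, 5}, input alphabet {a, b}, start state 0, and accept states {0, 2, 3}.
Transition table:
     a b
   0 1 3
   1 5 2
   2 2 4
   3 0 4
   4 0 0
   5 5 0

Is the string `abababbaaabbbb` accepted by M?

accepted

0 --a--> 1
1 --b--> 2
2 --a--> 2
2 --b--> 4
4 --a--> 0
0 --b--> 3
3 --b--> 4
4 --a--> 0
0 --a--> 1
1 --a--> 5
5 --b--> 0
0 --b--> 3
3 --b--> 4
4 --b--> 0
End in state 0, which is an accepting state.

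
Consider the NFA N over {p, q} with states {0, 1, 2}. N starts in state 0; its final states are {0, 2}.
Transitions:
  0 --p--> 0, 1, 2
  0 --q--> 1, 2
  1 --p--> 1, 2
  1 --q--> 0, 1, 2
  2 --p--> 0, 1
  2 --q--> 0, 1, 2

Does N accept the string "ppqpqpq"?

Start: {0}
read p: {0, 1, 2}
read p: {0, 1, 2}
read q: {0, 1, 2}
read p: {0, 1, 2}
read q: {0, 1, 2}
read p: {0, 1, 2}
read q: {0, 1, 2}
Reachable ∩ accepting = {0, 2} — nonempty.

accepted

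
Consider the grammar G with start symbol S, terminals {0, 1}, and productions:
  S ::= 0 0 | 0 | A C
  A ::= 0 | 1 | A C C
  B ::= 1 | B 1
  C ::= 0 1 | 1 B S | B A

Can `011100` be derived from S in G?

S ⇒ AC ⇒ 0C ⇒ 01BS ⇒ 01B1S ⇒ 0111S ⇒ 011100

yes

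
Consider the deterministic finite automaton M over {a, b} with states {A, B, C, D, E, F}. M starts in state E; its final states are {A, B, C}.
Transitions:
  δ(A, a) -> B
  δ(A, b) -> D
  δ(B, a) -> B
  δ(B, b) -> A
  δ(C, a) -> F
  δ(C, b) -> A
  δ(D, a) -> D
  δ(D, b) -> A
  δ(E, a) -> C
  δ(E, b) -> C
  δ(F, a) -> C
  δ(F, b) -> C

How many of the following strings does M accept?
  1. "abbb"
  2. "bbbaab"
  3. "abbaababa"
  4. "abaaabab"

"abbb": accepted
"bbbaab": accepted
"abbaababa": accepted
"abaaabab": accepted

4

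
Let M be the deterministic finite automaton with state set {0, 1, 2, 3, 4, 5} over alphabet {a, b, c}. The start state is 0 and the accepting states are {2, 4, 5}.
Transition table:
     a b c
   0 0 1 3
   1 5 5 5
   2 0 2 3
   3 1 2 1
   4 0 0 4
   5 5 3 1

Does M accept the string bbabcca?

0 --b--> 1
1 --b--> 5
5 --a--> 5
5 --b--> 3
3 --c--> 1
1 --c--> 5
5 --a--> 5
End in state 5, which is an accepting state.

accepted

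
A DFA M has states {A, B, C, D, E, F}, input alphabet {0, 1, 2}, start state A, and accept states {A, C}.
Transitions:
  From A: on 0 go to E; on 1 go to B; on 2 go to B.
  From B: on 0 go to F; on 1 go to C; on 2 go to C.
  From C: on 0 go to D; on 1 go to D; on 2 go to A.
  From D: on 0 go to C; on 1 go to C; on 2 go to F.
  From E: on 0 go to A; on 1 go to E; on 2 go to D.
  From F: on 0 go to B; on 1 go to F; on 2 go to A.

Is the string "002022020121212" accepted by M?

A --0--> E
E --0--> A
A --2--> B
B --0--> F
F --2--> A
A --2--> B
B --0--> F
F --2--> A
A --0--> E
E --1--> E
E --2--> D
D --1--> C
C --2--> A
A --1--> B
B --2--> C
End in state C, which is an accepting state.

accepted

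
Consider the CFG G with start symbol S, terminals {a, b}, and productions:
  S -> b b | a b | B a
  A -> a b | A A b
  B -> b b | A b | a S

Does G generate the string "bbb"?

no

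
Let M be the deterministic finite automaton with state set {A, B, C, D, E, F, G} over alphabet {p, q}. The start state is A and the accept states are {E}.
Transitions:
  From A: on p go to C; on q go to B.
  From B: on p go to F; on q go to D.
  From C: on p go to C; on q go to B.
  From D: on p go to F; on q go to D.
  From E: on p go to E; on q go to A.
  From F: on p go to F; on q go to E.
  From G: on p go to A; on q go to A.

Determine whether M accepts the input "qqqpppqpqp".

A --q--> B
B --q--> D
D --q--> D
D --p--> F
F --p--> F
F --p--> F
F --q--> E
E --p--> E
E --q--> A
A --p--> C
End in state C, which is not an accepting state.

rejected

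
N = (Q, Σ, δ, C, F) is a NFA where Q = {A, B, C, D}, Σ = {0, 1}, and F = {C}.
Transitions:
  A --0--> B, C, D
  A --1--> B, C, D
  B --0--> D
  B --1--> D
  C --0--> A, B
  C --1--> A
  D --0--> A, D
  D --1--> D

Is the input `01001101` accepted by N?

Start: {C}
read 0: {A, B}
read 1: {B, C, D}
read 0: {A, B, D}
read 0: {A, B, C, D}
read 1: {A, B, C, D}
read 1: {A, B, C, D}
read 0: {A, B, C, D}
read 1: {A, B, C, D}
Reachable ∩ accepting = {C} — nonempty.

accepted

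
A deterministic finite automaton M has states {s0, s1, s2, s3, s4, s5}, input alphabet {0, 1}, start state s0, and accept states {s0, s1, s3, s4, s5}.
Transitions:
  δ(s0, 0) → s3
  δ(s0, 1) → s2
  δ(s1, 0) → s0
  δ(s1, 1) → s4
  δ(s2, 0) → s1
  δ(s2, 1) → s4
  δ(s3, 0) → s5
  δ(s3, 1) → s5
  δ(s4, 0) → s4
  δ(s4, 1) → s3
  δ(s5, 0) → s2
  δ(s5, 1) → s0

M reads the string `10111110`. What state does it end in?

s0 --1--> s2
s2 --0--> s1
s1 --1--> s4
s4 --1--> s3
s3 --1--> s5
s5 --1--> s0
s0 --1--> s2
s2 --0--> s1

s1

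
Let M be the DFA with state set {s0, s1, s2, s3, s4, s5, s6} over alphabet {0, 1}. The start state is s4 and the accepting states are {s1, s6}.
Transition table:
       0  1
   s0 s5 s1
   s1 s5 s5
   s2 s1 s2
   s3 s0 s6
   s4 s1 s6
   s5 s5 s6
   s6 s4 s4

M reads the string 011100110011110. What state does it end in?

s4 --0--> s1
s1 --1--> s5
s5 --1--> s6
s6 --1--> s4
s4 --0--> s1
s1 --0--> s5
s5 --1--> s6
s6 --1--> s4
s4 --0--> s1
s1 --0--> s5
s5 --1--> s6
s6 --1--> s4
s4 --1--> s6
s6 --1--> s4
s4 --0--> s1

s1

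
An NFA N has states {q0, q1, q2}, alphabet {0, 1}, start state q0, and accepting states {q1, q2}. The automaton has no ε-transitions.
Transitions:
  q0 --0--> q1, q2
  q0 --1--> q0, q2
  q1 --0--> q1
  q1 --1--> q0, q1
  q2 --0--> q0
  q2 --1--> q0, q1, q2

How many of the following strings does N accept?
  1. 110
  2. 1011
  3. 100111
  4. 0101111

110: accepted
1011: accepted
100111: accepted
0101111: accepted

4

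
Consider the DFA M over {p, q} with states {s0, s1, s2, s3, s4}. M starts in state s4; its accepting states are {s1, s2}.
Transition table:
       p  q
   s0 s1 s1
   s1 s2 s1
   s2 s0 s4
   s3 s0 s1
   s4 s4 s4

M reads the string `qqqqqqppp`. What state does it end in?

s4

s4 --q--> s4
s4 --q--> s4
s4 --q--> s4
s4 --q--> s4
s4 --q--> s4
s4 --q--> s4
s4 --p--> s4
s4 --p--> s4
s4 --p--> s4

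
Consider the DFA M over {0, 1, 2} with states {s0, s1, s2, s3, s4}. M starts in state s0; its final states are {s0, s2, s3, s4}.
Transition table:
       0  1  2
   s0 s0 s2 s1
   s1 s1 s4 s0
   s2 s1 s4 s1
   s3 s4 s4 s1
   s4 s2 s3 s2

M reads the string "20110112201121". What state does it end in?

s0 --2--> s1
s1 --0--> s1
s1 --1--> s4
s4 --1--> s3
s3 --0--> s4
s4 --1--> s3
s3 --1--> s4
s4 --2--> s2
s2 --2--> s1
s1 --0--> s1
s1 --1--> s4
s4 --1--> s3
s3 --2--> s1
s1 --1--> s4

s4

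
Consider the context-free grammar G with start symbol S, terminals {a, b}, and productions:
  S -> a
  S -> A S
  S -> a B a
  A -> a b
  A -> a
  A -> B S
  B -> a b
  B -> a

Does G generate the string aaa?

S ⇒ aBa ⇒ aaa

yes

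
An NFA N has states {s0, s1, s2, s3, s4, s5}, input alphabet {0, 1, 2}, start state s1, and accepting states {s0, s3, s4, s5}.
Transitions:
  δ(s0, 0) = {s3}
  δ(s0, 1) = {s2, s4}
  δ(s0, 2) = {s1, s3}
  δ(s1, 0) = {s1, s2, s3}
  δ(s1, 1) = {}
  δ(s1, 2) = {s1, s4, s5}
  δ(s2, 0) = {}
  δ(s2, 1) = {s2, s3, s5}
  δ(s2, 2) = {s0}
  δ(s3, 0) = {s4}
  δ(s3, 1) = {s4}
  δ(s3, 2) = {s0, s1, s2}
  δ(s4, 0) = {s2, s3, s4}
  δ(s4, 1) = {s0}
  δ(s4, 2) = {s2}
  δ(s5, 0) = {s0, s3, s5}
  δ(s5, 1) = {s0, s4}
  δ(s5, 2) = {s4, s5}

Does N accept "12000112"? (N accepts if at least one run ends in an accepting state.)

rejected

Start: {s1}
read 1: {}
The reachable set is empty and stays empty for the remaining 7 symbols.
Reachable ∩ accepting = {} — empty.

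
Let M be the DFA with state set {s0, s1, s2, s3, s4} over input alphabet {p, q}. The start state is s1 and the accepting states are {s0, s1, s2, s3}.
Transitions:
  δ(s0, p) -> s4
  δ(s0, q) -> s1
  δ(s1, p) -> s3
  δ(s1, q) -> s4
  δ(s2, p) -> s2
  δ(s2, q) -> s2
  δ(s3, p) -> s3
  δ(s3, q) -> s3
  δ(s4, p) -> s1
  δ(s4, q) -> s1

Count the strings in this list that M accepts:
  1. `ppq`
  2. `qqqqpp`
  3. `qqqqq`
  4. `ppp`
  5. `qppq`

`ppq`: accepted
`qqqqpp`: accepted
`qqqqq`: rejected
`ppp`: accepted
`qppq`: accepted

4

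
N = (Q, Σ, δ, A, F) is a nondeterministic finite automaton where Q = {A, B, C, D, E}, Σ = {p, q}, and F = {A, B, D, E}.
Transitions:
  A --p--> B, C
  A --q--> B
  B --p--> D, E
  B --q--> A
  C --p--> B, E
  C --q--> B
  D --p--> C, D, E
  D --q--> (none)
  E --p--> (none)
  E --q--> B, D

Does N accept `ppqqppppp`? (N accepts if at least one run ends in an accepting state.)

accepted

Start: {A}
read p: {B, C}
read p: {B, D, E}
read q: {A, B, D}
read q: {A, B}
read p: {B, C, D, E}
read p: {B, C, D, E}
read p: {B, C, D, E}
read p: {B, C, D, E}
read p: {B, C, D, E}
Reachable ∩ accepting = {B, D, E} — nonempty.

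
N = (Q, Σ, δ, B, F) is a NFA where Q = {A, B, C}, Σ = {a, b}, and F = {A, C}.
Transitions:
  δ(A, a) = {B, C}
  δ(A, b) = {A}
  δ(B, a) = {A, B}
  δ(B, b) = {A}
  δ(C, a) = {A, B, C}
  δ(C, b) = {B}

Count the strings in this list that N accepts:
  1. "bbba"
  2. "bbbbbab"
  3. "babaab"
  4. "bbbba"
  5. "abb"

"bbba": accepted
"bbbbbab": accepted
"babaab": accepted
"bbbba": accepted
"abb": accepted

5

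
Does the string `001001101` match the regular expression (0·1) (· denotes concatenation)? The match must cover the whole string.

No split of 001001101 into u·v has 0 matching u and 1 matching v.

no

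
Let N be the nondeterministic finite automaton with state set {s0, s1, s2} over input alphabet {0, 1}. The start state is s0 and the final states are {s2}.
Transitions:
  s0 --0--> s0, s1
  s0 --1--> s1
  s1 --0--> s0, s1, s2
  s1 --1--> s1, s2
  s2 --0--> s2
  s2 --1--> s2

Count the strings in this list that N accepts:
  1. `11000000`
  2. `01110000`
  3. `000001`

`11000000`: accepted
`01110000`: accepted
`000001`: accepted

3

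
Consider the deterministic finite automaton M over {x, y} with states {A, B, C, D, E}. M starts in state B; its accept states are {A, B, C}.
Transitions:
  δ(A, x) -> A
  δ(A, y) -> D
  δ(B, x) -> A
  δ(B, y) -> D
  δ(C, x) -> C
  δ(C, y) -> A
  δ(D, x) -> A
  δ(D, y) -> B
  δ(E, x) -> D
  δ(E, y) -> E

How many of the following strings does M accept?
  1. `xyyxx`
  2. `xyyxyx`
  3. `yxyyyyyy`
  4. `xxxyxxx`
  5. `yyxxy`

`xyyxx`: accepted
`xyyxyx`: accepted
`yxyyyyyy`: accepted
`xxxyxxx`: accepted
`yyxxy`: rejected

4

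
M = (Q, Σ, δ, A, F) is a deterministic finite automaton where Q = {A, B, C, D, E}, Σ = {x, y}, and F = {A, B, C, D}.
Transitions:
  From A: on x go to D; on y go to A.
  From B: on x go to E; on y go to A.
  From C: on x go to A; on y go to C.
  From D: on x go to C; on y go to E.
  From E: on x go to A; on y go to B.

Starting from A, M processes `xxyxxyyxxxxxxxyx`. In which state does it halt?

A

A --x--> D
D --x--> C
C --y--> C
C --x--> A
A --x--> D
D --y--> E
E --y--> B
B --x--> E
E --x--> A
A --x--> D
D --x--> C
C --x--> A
A --x--> D
D --x--> C
C --y--> C
C --x--> A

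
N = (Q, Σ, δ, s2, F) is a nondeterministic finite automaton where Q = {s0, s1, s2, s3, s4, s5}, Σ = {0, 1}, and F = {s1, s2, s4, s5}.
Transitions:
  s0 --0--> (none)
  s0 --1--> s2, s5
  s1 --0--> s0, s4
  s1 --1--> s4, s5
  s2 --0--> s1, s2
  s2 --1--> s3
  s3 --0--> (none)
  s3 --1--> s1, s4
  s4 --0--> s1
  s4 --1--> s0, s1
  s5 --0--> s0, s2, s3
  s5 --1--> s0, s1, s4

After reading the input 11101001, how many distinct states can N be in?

6

Start: {s2}
read 1: {s3}
read 1: {s1, s4}
read 1: {s0, s1, s4, s5}
read 0: {s0, s1, s2, s3, s4}
read 1: {s0, s1, s2, s3, s4, s5}
read 0: {s0, s1, s2, s3, s4}
read 0: {s0, s1, s2, s4}
read 1: {s0, s1, s2, s3, s4, s5}
Final reachable set {s0, s1, s2, s3, s4, s5} has 6 states.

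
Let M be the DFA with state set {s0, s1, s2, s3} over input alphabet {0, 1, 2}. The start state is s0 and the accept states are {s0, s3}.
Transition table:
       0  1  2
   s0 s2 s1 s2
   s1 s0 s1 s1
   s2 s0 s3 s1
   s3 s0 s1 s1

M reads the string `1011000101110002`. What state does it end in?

s2

s0 --1--> s1
s1 --0--> s0
s0 --1--> s1
s1 --1--> s1
s1 --0--> s0
s0 --0--> s2
s2 --0--> s0
s0 --1--> s1
s1 --0--> s0
s0 --1--> s1
s1 --1--> s1
s1 --1--> s1
s1 --0--> s0
s0 --0--> s2
s2 --0--> s0
s0 --2--> s2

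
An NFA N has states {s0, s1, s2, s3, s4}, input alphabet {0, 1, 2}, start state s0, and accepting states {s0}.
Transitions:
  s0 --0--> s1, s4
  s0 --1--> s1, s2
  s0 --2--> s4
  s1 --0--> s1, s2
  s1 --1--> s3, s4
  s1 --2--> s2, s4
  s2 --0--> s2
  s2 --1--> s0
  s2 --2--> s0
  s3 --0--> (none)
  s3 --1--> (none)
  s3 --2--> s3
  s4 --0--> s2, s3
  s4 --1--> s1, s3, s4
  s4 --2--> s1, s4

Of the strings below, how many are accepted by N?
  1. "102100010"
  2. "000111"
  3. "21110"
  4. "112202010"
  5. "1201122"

"102100010": rejected
"000111": accepted
"21110": rejected
"112202010": rejected
"1201122": accepted

2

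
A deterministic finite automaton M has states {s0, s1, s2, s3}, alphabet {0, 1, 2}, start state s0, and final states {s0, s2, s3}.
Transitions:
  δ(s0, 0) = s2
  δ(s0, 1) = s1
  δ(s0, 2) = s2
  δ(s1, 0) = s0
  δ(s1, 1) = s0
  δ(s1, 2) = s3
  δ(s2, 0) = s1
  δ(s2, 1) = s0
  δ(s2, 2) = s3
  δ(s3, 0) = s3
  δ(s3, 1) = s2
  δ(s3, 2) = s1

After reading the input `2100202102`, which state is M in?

s3

s0 --2--> s2
s2 --1--> s0
s0 --0--> s2
s2 --0--> s1
s1 --2--> s3
s3 --0--> s3
s3 --2--> s1
s1 --1--> s0
s0 --0--> s2
s2 --2--> s3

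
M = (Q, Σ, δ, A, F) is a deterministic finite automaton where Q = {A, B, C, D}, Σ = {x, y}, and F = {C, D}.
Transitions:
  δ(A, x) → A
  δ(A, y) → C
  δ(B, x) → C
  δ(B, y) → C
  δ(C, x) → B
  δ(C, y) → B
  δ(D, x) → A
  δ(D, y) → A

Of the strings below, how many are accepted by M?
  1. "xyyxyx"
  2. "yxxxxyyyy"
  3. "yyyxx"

3

"xyyxyx": accepted
"yxxxxyyyy": accepted
"yyyxx": accepted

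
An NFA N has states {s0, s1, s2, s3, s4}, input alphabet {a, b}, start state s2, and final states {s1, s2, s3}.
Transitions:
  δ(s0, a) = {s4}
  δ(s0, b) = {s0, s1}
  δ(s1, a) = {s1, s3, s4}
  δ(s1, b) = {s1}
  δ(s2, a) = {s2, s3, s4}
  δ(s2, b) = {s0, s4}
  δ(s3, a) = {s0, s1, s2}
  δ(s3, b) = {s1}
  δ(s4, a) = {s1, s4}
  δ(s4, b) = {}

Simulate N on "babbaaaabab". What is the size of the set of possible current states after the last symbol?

1

Start: {s2}
read b: {s0, s4}
read a: {s1, s4}
read b: {s1}
read b: {s1}
read a: {s1, s3, s4}
read a: {s0, s1, s2, s3, s4}
read a: {s0, s1, s2, s3, s4}
read a: {s0, s1, s2, s3, s4}
read b: {s0, s1, s4}
read a: {s1, s3, s4}
read b: {s1}
Final reachable set {s1} has 1 state.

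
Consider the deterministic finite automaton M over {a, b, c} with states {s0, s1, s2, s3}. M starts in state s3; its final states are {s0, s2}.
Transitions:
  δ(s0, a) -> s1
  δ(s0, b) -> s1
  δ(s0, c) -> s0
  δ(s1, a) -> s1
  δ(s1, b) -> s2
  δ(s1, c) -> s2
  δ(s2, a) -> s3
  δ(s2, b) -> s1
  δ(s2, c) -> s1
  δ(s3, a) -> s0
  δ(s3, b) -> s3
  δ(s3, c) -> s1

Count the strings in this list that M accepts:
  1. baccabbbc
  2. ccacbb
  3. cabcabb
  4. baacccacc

baccabbbc: rejected
ccacbb: rejected
cabcabb: rejected
baacccacc: accepted

1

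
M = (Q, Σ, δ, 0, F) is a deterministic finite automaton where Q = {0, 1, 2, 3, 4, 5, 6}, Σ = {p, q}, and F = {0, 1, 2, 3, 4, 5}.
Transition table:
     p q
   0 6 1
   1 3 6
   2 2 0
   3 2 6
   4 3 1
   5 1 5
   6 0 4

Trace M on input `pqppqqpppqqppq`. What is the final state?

0 --p--> 6
6 --q--> 4
4 --p--> 3
3 --p--> 2
2 --q--> 0
0 --q--> 1
1 --p--> 3
3 --p--> 2
2 --p--> 2
2 --q--> 0
0 --q--> 1
1 --p--> 3
3 --p--> 2
2 --q--> 0

0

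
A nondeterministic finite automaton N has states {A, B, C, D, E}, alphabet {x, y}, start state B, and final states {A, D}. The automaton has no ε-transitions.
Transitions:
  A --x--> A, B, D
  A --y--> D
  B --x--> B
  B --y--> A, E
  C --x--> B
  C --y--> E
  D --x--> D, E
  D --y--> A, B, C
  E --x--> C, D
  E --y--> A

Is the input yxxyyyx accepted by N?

Start: {B}
read y: {A, E}
read x: {A, B, C, D}
read x: {A, B, D, E}
read y: {A, B, C, D, E}
read y: {A, B, C, D, E}
read y: {A, B, C, D, E}
read x: {A, B, C, D, E}
Reachable ∩ accepting = {A, D} — nonempty.

accepted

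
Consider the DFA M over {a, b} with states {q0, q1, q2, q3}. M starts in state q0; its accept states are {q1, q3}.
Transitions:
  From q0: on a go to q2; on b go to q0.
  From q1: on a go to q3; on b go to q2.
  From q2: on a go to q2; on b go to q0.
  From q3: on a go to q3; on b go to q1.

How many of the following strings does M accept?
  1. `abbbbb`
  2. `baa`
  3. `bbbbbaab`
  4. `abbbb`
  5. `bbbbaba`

`abbbbb`: rejected
`baa`: rejected
`bbbbbaab`: rejected
`abbbb`: rejected
`bbbbaba`: rejected

0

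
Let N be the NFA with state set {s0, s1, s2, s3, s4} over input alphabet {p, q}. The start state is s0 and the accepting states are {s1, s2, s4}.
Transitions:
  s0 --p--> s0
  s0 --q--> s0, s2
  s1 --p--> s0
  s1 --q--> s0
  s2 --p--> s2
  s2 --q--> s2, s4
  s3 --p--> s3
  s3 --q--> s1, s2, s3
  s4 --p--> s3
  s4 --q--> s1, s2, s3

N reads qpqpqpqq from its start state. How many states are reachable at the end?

5

Start: {s0}
read q: {s0, s2}
read p: {s0, s2}
read q: {s0, s2, s4}
read p: {s0, s2, s3}
read q: {s0, s1, s2, s3, s4}
read p: {s0, s2, s3}
read q: {s0, s1, s2, s3, s4}
read q: {s0, s1, s2, s3, s4}
Final reachable set {s0, s1, s2, s3, s4} has 5 states.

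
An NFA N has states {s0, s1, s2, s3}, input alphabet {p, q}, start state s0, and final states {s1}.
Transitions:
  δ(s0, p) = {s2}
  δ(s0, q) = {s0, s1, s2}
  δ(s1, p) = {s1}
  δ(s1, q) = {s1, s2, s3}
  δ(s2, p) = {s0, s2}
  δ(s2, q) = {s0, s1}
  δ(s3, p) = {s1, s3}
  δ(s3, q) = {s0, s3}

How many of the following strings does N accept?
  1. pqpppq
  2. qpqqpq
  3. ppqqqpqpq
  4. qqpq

pqpppq: accepted
qpqqpq: accepted
ppqqqpqpq: accepted
qqpq: accepted

4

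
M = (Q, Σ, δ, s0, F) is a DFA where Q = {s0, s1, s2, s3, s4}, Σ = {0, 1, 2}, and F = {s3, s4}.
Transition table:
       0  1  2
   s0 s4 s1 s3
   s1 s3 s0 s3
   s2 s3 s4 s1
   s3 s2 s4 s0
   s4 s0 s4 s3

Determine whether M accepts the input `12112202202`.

accepted

s0 --1--> s1
s1 --2--> s3
s3 --1--> s4
s4 --1--> s4
s4 --2--> s3
s3 --2--> s0
s0 --0--> s4
s4 --2--> s3
s3 --2--> s0
s0 --0--> s4
s4 --2--> s3
End in state s3, which is an accepting state.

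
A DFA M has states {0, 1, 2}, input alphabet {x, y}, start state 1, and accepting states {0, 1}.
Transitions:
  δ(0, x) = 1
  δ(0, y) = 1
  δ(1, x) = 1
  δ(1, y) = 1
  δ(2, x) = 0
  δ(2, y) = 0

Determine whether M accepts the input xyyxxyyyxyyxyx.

1 --x--> 1
1 --y--> 1
1 --y--> 1
1 --x--> 1
1 --x--> 1
1 --y--> 1
1 --y--> 1
1 --y--> 1
1 --x--> 1
1 --y--> 1
1 --y--> 1
1 --x--> 1
1 --y--> 1
1 --x--> 1
End in state 1, which is an accepting state.

accepted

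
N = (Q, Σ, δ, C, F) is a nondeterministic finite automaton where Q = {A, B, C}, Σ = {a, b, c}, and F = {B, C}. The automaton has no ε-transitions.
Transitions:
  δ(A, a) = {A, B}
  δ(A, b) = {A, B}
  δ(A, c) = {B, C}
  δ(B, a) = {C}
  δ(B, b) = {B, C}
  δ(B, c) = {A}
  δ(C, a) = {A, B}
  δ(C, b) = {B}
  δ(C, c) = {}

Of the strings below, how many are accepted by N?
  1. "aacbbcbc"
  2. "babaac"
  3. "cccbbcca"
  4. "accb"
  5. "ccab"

"aacbbcbc": accepted
"babaac": accepted
"cccbbcca": rejected
"accb": accepted
"ccab": rejected

3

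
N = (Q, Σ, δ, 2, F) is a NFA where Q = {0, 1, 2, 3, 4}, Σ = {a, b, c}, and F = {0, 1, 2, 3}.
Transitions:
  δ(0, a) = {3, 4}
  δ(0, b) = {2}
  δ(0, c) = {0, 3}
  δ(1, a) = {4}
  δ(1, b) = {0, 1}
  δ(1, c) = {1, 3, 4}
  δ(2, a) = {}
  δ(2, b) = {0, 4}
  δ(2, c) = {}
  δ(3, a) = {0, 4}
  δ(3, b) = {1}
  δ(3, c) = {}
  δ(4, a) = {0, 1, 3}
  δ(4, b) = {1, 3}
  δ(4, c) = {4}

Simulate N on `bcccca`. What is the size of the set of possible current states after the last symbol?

Start: {2}
read b: {0, 4}
read c: {0, 3, 4}
read c: {0, 3, 4}
read c: {0, 3, 4}
read c: {0, 3, 4}
read a: {0, 1, 3, 4}
Final reachable set {0, 1, 3, 4} has 4 states.

4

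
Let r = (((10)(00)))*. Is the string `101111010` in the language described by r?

101111010 cannot be split into zero or more pieces each matching ((10)(00)).

no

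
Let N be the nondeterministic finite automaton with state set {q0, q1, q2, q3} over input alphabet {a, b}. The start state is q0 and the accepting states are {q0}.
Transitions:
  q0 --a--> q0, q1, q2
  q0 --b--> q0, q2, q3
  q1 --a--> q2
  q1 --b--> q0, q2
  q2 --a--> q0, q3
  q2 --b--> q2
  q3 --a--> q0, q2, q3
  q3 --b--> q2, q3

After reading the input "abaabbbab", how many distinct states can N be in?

Start: {q0}
read a: {q0, q1, q2}
read b: {q0, q2, q3}
read a: {q0, q1, q2, q3}
read a: {q0, q1, q2, q3}
read b: {q0, q2, q3}
read b: {q0, q2, q3}
read b: {q0, q2, q3}
read a: {q0, q1, q2, q3}
read b: {q0, q2, q3}
Final reachable set {q0, q2, q3} has 3 states.

3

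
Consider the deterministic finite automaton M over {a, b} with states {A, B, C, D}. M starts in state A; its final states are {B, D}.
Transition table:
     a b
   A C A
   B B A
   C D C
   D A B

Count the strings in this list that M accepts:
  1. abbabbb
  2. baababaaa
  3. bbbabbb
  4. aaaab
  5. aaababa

abbabbb: rejected
baababaaa: rejected
bbbabbb: rejected
aaaab: rejected
aaababa: accepted

1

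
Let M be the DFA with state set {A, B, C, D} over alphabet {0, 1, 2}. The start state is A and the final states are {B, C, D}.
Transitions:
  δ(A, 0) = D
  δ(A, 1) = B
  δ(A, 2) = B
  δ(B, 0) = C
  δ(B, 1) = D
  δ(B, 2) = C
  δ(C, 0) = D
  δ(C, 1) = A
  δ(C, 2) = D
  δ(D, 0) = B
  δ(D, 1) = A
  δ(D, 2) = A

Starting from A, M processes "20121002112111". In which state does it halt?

D

A --2--> B
B --0--> C
C --1--> A
A --2--> B
B --1--> D
D --0--> B
B --0--> C
C --2--> D
D --1--> A
A --1--> B
B --2--> C
C --1--> A
A --1--> B
B --1--> D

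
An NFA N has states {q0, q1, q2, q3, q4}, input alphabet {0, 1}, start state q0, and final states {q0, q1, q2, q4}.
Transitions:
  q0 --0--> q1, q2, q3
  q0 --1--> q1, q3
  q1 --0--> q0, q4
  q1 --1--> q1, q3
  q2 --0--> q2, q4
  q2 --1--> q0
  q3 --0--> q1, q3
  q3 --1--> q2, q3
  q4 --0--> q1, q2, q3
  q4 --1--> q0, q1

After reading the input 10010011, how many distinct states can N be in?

Start: {q0}
read 1: {q1, q3}
read 0: {q0, q1, q3, q4}
read 0: {q0, q1, q2, q3, q4}
read 1: {q0, q1, q2, q3}
read 0: {q0, q1, q2, q3, q4}
read 0: {q0, q1, q2, q3, q4}
read 1: {q0, q1, q2, q3}
read 1: {q0, q1, q2, q3}
Final reachable set {q0, q1, q2, q3} has 4 states.

4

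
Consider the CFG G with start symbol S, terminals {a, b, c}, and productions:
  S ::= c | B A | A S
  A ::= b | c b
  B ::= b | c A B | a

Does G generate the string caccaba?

no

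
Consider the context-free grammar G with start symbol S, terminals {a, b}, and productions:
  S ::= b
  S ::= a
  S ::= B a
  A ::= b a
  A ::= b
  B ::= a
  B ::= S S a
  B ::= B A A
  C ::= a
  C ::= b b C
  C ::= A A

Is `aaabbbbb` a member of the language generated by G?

no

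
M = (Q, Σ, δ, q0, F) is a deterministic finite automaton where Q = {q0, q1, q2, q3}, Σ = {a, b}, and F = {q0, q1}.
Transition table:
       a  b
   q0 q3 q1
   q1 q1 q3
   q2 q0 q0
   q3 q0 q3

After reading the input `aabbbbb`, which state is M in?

q3

q0 --a--> q3
q3 --a--> q0
q0 --b--> q1
q1 --b--> q3
q3 --b--> q3
q3 --b--> q3
q3 --b--> q3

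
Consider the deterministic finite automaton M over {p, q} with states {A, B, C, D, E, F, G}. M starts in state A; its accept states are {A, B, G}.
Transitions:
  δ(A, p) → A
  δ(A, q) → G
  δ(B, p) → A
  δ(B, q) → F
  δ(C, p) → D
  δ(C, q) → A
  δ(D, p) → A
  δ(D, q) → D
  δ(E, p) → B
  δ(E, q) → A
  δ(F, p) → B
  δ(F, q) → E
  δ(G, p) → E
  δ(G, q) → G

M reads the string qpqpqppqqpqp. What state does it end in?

A --q--> G
G --p--> E
E --q--> A
A --p--> A
A --q--> G
G --p--> E
E --p--> B
B --q--> F
F --q--> E
E --p--> B
B --q--> F
F --p--> B

B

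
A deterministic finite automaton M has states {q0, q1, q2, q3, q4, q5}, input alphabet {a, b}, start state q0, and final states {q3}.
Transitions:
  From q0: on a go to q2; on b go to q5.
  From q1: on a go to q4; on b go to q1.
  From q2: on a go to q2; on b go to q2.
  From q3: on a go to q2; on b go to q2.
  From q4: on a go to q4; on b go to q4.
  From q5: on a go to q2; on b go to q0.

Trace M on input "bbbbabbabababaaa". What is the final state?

q0 --b--> q5
q5 --b--> q0
q0 --b--> q5
q5 --b--> q0
q0 --a--> q2
q2 --b--> q2
q2 --b--> q2
q2 --a--> q2
q2 --b--> q2
q2 --a--> q2
q2 --b--> q2
q2 --a--> q2
q2 --b--> q2
q2 --a--> q2
q2 --a--> q2
q2 --a--> q2

q2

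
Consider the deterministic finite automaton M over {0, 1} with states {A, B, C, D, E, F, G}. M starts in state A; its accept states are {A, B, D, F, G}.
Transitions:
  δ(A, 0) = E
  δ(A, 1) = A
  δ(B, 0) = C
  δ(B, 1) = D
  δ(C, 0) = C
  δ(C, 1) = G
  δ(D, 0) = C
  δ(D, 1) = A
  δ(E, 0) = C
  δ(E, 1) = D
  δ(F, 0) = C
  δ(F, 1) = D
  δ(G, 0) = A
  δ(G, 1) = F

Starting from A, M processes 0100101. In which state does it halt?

A --0--> E
E --1--> D
D --0--> C
C --0--> C
C --1--> G
G --0--> A
A --1--> A

A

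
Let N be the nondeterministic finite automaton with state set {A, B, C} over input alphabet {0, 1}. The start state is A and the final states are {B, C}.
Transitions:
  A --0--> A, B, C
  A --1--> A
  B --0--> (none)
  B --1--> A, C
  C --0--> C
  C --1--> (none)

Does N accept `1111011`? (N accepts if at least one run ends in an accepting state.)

rejected

Start: {A}
read 1: {A}
read 1: {A}
read 1: {A}
read 1: {A}
read 0: {A, B, C}
read 1: {A, C}
read 1: {A}
Reachable ∩ accepting = {} — empty.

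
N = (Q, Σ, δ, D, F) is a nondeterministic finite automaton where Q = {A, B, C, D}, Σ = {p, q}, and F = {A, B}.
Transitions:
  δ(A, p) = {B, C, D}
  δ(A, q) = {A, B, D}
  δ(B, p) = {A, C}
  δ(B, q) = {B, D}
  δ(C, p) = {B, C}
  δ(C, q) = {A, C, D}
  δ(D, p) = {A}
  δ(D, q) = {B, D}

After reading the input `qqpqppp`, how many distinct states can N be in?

4

Start: {D}
read q: {B, D}
read q: {B, D}
read p: {A, C}
read q: {A, B, C, D}
read p: {A, B, C, D}
read p: {A, B, C, D}
read p: {A, B, C, D}
Final reachable set {A, B, C, D} has 4 states.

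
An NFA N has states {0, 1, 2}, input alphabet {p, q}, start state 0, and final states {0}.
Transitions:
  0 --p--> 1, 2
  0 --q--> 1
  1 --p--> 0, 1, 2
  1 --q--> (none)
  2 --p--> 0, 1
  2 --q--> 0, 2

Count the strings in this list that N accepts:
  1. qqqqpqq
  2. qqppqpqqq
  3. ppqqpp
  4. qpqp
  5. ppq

qqqqpqq: rejected
qqppqpqqq: rejected
ppqqpp: accepted
qpqp: accepted
ppq: accepted

3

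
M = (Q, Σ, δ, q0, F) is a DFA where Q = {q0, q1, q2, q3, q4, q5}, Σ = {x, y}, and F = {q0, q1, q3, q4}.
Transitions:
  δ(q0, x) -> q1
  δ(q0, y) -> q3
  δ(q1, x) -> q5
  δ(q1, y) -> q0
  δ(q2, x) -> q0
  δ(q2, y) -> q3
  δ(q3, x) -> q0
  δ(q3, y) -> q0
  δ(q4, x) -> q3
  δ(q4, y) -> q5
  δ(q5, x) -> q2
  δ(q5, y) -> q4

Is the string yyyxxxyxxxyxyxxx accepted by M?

rejected

q0 --y--> q3
q3 --y--> q0
q0 --y--> q3
q3 --x--> q0
q0 --x--> q1
q1 --x--> q5
q5 --y--> q4
q4 --x--> q3
q3 --x--> q0
q0 --x--> q1
q1 --y--> q0
q0 --x--> q1
q1 --y--> q0
q0 --x--> q1
q1 --x--> q5
q5 --x--> q2
End in state q2, which is not an accepting state.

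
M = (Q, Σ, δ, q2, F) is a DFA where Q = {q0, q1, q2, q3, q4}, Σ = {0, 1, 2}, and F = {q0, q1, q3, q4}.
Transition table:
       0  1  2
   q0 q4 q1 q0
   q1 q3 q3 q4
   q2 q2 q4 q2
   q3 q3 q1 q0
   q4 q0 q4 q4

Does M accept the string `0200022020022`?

rejected

q2 --0--> q2
q2 --2--> q2
q2 --0--> q2
q2 --0--> q2
q2 --0--> q2
q2 --2--> q2
q2 --2--> q2
q2 --0--> q2
q2 --2--> q2
q2 --0--> q2
q2 --0--> q2
q2 --2--> q2
q2 --2--> q2
End in state q2, which is not an accepting state.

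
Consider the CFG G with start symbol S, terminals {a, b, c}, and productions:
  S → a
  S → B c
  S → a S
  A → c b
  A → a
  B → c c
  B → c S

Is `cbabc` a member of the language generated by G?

no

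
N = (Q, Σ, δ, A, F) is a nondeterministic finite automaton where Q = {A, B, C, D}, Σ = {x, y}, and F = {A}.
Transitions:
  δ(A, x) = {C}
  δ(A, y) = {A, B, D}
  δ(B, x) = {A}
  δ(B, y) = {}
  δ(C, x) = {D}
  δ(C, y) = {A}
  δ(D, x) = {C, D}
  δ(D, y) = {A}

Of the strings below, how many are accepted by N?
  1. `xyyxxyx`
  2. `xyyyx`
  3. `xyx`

`xyyxxyx`: rejected
`xyyyx`: accepted
`xyx`: rejected

1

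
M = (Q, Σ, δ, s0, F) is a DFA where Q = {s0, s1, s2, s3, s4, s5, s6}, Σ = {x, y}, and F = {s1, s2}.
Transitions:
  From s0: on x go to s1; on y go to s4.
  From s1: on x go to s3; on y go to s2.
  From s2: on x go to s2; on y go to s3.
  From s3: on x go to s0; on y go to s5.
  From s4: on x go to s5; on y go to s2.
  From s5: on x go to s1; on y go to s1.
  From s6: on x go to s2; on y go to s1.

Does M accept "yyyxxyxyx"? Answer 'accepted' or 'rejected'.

rejected

s0 --y--> s4
s4 --y--> s2
s2 --y--> s3
s3 --x--> s0
s0 --x--> s1
s1 --y--> s2
s2 --x--> s2
s2 --y--> s3
s3 --x--> s0
End in state s0, which is not an accepting state.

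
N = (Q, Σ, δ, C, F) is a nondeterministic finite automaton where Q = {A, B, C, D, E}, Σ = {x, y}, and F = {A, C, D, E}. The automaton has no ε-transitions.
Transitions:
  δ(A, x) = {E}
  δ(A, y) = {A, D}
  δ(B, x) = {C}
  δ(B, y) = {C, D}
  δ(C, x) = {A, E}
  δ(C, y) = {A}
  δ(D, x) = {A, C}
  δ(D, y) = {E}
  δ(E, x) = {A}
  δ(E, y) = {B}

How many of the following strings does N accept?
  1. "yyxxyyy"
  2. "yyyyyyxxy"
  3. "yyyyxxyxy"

3

"yyxxyyy": accepted
"yyyyyyxxy": accepted
"yyyyxxyxy": accepted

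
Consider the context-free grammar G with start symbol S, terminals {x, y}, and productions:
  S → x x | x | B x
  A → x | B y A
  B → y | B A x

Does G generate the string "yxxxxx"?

S ⇒ Bx ⇒ BAxx ⇒ BAxAxx ⇒ yAxAxx ⇒ yxxAxx ⇒ yxxxxx

yes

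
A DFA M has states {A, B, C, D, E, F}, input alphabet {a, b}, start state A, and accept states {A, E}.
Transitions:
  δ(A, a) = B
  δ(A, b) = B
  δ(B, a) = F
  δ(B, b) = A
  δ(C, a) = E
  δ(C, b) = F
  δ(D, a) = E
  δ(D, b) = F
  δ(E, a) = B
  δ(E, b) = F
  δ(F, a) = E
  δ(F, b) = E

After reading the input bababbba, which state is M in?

A --b--> B
B --a--> F
F --b--> E
E --a--> B
B --b--> A
A --b--> B
B --b--> A
A --a--> B

B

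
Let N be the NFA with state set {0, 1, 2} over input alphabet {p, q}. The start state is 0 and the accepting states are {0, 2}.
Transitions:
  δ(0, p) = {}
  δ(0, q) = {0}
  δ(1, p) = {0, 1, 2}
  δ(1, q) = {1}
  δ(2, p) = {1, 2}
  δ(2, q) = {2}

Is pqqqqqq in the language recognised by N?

Start: {0}
read p: {}
The reachable set is empty and stays empty for the remaining 6 symbols.
Reachable ∩ accepting = {} — empty.

rejected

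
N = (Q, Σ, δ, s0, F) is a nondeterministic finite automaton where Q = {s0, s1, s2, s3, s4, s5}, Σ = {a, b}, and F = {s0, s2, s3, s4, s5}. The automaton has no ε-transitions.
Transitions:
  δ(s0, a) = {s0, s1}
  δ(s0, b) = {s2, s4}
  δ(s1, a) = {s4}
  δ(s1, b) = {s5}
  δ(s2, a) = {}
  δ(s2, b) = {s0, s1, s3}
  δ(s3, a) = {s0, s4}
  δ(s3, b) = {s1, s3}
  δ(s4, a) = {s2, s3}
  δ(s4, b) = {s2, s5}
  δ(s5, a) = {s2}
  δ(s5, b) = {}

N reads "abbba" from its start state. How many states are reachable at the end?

Start: {s0}
read a: {s0, s1}
read b: {s2, s4, s5}
read b: {s0, s1, s2, s3, s5}
read b: {s0, s1, s2, s3, s4, s5}
read a: {s0, s1, s2, s3, s4}
Final reachable set {s0, s1, s2, s3, s4} has 5 states.

5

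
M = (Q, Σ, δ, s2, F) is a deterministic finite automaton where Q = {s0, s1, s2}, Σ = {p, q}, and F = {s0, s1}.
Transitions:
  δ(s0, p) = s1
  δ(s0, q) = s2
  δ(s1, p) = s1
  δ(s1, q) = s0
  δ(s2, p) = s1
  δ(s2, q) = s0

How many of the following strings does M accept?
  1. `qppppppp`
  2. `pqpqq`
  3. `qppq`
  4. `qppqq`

`qppppppp`: accepted
`pqpqq`: rejected
`qppq`: accepted
`qppqq`: rejected

2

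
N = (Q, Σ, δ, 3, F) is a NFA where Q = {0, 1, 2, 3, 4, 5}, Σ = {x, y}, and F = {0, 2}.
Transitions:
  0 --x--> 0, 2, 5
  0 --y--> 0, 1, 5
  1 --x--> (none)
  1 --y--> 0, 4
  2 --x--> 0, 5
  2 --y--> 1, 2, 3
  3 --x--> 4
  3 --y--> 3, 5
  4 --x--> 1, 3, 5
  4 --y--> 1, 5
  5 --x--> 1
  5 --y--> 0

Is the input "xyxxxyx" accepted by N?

Start: {3}
read x: {4}
read y: {1, 5}
read x: {1}
read x: {}
The reachable set is empty and stays empty for the remaining 3 symbols.
Reachable ∩ accepting = {} — empty.

rejected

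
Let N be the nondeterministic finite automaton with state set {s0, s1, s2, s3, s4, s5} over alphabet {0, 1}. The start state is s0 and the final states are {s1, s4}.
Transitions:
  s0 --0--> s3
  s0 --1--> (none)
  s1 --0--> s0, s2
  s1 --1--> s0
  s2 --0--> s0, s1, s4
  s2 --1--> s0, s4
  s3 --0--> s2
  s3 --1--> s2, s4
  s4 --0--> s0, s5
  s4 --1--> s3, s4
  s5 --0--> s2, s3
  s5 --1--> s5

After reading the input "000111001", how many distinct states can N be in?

5

Start: {s0}
read 0: {s3}
read 0: {s2}
read 0: {s0, s1, s4}
read 1: {s0, s3, s4}
read 1: {s2, s3, s4}
read 1: {s0, s2, s3, s4}
read 0: {s0, s1, s2, s3, s4, s5}
read 0: {s0, s1, s2, s3, s4, s5}
read 1: {s0, s2, s3, s4, s5}
Final reachable set {s0, s2, s3, s4, s5} has 5 states.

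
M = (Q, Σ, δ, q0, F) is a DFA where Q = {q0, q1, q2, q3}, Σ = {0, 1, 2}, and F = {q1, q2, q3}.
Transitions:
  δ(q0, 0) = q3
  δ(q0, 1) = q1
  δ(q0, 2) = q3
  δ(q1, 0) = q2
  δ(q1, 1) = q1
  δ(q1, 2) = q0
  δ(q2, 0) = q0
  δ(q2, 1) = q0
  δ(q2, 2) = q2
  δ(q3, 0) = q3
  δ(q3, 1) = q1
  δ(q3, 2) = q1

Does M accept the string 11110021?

accepted

q0 --1--> q1
q1 --1--> q1
q1 --1--> q1
q1 --1--> q1
q1 --0--> q2
q2 --0--> q0
q0 --2--> q3
q3 --1--> q1
End in state q1, which is an accepting state.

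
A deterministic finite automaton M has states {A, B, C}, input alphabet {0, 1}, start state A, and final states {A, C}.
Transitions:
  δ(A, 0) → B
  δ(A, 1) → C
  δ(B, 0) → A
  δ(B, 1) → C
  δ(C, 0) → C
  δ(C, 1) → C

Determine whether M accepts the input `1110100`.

accepted

A --1--> C
C --1--> C
C --1--> C
C --0--> C
C --1--> C
C --0--> C
C --0--> C
End in state C, which is an accepting state.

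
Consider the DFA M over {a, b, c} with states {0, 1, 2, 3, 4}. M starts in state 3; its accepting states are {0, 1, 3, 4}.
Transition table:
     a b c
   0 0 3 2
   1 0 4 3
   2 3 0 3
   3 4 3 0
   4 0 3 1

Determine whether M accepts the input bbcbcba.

accepted

3 --b--> 3
3 --b--> 3
3 --c--> 0
0 --b--> 3
3 --c--> 0
0 --b--> 3
3 --a--> 4
End in state 4, which is an accepting state.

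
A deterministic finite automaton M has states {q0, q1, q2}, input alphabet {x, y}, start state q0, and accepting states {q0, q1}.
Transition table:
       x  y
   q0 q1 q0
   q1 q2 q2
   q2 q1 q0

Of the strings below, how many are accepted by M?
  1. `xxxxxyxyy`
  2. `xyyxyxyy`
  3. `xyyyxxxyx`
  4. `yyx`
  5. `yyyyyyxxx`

5

`xxxxxyxyy`: accepted
`xyyxyxyy`: accepted
`xyyyxxxyx`: accepted
`yyx`: accepted
`yyyyyyxxx`: accepted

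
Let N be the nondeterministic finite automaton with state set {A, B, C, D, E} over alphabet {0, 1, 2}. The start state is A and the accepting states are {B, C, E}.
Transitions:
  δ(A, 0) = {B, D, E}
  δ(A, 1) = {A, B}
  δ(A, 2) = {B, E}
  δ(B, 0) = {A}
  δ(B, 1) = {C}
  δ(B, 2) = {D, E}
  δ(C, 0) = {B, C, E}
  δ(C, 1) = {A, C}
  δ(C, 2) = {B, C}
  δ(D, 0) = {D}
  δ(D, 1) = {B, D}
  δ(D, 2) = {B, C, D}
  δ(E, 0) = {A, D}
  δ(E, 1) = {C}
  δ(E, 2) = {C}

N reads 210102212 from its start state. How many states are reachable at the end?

Start: {A}
read 2: {B, E}
read 1: {C}
read 0: {B, C, E}
read 1: {A, C}
read 0: {B, C, D, E}
read 2: {B, C, D, E}
read 2: {B, C, D, E}
read 1: {A, B, C, D}
read 2: {B, C, D, E}
Final reachable set {B, C, D, E} has 4 states.

4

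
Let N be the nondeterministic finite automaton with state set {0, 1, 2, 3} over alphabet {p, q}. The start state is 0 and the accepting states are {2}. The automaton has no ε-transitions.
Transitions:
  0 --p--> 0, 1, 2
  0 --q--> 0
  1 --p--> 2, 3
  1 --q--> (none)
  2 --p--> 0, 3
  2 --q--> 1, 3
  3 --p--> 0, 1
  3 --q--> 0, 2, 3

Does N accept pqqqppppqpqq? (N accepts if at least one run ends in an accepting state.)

Start: {0}
read p: {0, 1, 2}
read q: {0, 1, 3}
read q: {0, 2, 3}
read q: {0, 1, 2, 3}
read p: {0, 1, 2, 3}
read p: {0, 1, 2, 3}
read p: {0, 1, 2, 3}
read p: {0, 1, 2, 3}
read q: {0, 1, 2, 3}
read p: {0, 1, 2, 3}
read q: {0, 1, 2, 3}
read q: {0, 1, 2, 3}
Reachable ∩ accepting = {2} — nonempty.

accepted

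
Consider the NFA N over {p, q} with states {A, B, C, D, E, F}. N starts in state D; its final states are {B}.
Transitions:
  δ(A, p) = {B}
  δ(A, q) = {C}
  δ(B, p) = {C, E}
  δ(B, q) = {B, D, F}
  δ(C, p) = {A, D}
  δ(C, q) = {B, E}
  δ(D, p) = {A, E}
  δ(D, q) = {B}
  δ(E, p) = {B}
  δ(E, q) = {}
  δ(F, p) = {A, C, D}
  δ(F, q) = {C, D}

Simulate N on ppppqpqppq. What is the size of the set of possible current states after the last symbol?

5

Start: {D}
read p: {A, E}
read p: {B}
read p: {C, E}
read p: {A, B, D}
read q: {B, C, D, F}
read p: {A, C, D, E}
read q: {B, C, E}
read p: {A, B, C, D, E}
read p: {A, B, C, D, E}
read q: {B, C, D, E, F}
Final reachable set {B, C, D, E, F} has 5 states.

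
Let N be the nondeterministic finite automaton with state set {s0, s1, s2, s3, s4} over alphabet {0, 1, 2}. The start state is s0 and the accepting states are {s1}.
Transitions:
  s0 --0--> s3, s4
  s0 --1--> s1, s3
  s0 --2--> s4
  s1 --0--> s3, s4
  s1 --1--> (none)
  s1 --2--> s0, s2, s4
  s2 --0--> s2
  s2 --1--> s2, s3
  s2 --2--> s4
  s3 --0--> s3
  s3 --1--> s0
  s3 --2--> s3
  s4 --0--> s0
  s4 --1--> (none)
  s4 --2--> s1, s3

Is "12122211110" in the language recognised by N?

rejected

Start: {s0}
read 1: {s1, s3}
read 2: {s0, s2, s3, s4}
read 1: {s0, s1, s2, s3}
read 2: {s0, s2, s3, s4}
read 2: {s1, s3, s4}
read 2: {s0, s1, s2, s3, s4}
read 1: {s0, s1, s2, s3}
read 1: {s0, s1, s2, s3}
read 1: {s0, s1, s2, s3}
read 1: {s0, s1, s2, s3}
read 0: {s2, s3, s4}
Reachable ∩ accepting = {} — empty.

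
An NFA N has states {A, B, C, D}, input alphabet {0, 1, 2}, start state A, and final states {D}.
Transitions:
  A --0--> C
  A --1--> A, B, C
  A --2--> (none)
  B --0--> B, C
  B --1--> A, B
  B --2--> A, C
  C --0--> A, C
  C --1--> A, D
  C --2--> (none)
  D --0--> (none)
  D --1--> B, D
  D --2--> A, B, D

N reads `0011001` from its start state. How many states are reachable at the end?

4

Start: {A}
read 0: {C}
read 0: {A, C}
read 1: {A, B, C, D}
read 1: {A, B, C, D}
read 0: {A, B, C}
read 0: {A, B, C}
read 1: {A, B, C, D}
Final reachable set {A, B, C, D} has 4 states.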